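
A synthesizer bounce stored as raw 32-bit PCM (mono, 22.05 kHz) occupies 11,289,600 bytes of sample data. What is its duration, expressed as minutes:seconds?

2:08

Byte rate = 22,050 × 4 × 1 = 88,200 bytes/s.
Duration = 11,289,600 / 88,200 = 128 s.
128 s = 2:08.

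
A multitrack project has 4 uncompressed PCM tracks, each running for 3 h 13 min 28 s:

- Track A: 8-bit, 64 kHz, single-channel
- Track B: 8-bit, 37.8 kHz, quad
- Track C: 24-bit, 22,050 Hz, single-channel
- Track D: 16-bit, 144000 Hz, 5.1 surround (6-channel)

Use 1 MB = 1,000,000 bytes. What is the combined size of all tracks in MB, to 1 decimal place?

3 h 13 min 28 s = 11,608 s.
Track A: 64,000 × 11,608 × 1 × 1 = 742,912,000 bytes.
Track B: 37,800 × 11,608 × 1 × 4 = 1,755,129,600 bytes.
Track C: 22,050 × 11,608 × 3 × 1 = 767,869,200 bytes.
Track D: 144,000 × 11,608 × 2 × 6 = 20,058,624,000 bytes.
Total = 23,324,534,800 bytes = 23324.5 MB.

23324.5 MB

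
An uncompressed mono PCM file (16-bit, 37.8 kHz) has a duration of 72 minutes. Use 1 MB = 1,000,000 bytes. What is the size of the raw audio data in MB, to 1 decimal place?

326.6 MB

Duration = 72 minutes = 4,320 s.
Bytes = 37,800 samples/s × 4,320 s × 2 bytes/sample × 1 ch = 326,592,000 bytes.
326,592,000 / 1,000,000 = 326.6 MB.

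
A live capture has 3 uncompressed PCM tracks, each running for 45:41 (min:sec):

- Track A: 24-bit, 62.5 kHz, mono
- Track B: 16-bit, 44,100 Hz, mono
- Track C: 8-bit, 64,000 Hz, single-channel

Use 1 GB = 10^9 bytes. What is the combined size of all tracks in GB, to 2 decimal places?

45:41 (min:sec) = 2,741 s.
Track A: 62,500 × 2,741 × 3 × 1 = 513,937,500 bytes.
Track B: 44,100 × 2,741 × 2 × 1 = 241,756,200 bytes.
Track C: 64,000 × 2,741 × 1 × 1 = 175,424,000 bytes.
Total = 931,117,700 bytes = 0.93 GB.

0.93 GB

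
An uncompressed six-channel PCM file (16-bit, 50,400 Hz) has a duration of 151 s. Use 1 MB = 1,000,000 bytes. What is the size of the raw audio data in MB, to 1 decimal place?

91.3 MB

Bytes = 50,400 samples/s × 151 s × 2 bytes/sample × 6 ch = 91,324,800 bytes.
91,324,800 / 1,000,000 = 91.3 MB.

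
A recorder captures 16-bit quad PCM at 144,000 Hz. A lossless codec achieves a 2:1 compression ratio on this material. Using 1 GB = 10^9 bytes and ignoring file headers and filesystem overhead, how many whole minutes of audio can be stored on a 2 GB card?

57 minutes

Uncompressed byte rate = 144,000 × 2 × 4 = 1,152,000 bytes/s.
After 2:1 compression, effective rate ≈ 576000 bytes/s.
Capacity = 2 × 1,000,000,000 = 2,000,000,000 bytes.
2,000,000,000 / effective rate ≈ 3472.22 s → 57 minutes.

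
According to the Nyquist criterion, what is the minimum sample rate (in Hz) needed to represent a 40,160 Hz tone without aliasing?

80,320 Hz

Minimum sample rate = 2 × 40,160 Hz = 80,320 Hz.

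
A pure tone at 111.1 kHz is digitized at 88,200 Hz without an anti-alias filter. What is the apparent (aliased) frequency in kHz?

22.9 kHz

Nyquist = 88,200/2 = 44,100 Hz; 111,100 Hz exceeds it.
Alias = |111,100 − 1×88,200| = |111,100 − 88,200| = 22,900 Hz = 22.9 kHz.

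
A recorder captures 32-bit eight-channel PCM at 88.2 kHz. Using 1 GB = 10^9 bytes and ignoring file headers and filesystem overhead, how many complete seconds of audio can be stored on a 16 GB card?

Uncompressed byte rate = 88,200 × 4 × 8 = 2,822,400 bytes/s.
Capacity = 16 × 1,000,000,000 = 16,000,000,000 bytes.
16,000,000,000 / 2,822,400 ≈ 5668.93 s → 5,668 seconds.

5,668 seconds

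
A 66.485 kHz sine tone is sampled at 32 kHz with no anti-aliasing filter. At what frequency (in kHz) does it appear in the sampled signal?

Nyquist = 32,000/2 = 16,000 Hz; 66,485 Hz exceeds it.
Alias = |66,485 − 2×32,000| = |66,485 − 64,000| = 2,485 Hz = 2.485 kHz.

2.485 kHz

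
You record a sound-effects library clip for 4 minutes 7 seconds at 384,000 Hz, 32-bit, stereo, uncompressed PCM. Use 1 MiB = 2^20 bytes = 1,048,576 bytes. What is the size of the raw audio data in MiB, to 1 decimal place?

723.6 MiB

Duration = 4 minutes 7 seconds = 247 s.
Bytes = 384,000 samples/s × 247 s × 4 bytes/sample × 2 ch = 758,784,000 bytes.
758,784,000 / 1,048,576 = 723.6 MiB.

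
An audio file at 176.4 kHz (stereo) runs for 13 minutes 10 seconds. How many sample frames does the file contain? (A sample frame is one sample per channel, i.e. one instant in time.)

139,356,000 sample frames

13 minutes 10 seconds = 790 s.
176,400 samples/s × 790 s = 139,356,000 frames.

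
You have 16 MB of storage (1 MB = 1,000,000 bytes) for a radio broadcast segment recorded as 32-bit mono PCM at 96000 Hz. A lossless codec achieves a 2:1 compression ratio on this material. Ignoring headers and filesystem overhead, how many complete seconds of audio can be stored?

83 seconds

Uncompressed byte rate = 96,000 × 4 × 1 = 384,000 bytes/s.
After 2:1 compression, effective rate ≈ 192000 bytes/s.
Capacity = 16 × 1,000,000 = 16,000,000 bytes.
16,000,000 / effective rate ≈ 83.33 s → 83 seconds.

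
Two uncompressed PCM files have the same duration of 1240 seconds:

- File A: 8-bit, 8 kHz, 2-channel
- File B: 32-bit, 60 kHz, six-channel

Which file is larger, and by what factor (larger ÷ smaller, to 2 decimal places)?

File B, by a factor of 90.00

File A: 8,000 × 1 × 2 = 16,000 bytes/s.
File B: 60,000 × 4 × 6 = 1,440,000 bytes/s.
File B is larger; ratio = 1,785,600,000 / 19,840,000 = 90.00.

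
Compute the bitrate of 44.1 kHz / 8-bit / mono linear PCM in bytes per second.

Bit rate = 44,100 × 8 × 1 = 352,800 bits/s.
352,800 / 8 = 44,100 bytes/s.

44,100 bytes/s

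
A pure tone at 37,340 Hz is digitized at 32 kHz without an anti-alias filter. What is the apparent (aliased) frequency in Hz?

Nyquist = 32,000/2 = 16,000 Hz; 37,340 Hz exceeds it.
Alias = |37,340 − 1×32,000| = |37,340 − 32,000| = 5,340 Hz.

5,340 Hz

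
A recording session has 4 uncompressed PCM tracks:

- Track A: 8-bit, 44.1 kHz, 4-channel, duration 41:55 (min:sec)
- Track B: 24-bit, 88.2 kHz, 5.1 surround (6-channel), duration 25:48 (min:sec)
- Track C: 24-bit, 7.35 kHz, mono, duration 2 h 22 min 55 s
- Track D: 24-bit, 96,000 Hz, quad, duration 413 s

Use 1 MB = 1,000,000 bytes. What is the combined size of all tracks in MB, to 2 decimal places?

3566.11 MB

Track A: 41:55 (min:sec) = 2,515 s; 44,100 × 2,515 × 1 × 4 = 443,646,000 bytes.
Track B: 25:48 (min:sec) = 1,548 s; 88,200 × 1,548 × 3 × 6 = 2,457,604,800 bytes.
Track C: 2 h 22 min 55 s = 8,575 s; 7,350 × 8,575 × 3 × 1 = 189,078,750 bytes.
Track D: 96,000 × 413 × 3 × 4 = 475,776,000 bytes.
Total = 3,566,105,550 bytes = 3566.11 MB.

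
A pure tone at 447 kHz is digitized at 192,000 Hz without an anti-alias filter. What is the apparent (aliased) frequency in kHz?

Nyquist = 192,000/2 = 96,000 Hz; 447,000 Hz exceeds it.
Alias = |447,000 − 2×192,000| = |447,000 − 384,000| = 63,000 Hz = 63 kHz.

63 kHz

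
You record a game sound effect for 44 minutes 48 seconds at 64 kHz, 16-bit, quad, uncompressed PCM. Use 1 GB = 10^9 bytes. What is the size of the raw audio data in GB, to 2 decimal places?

Duration = 44 minutes 48 seconds = 2,688 s.
Bytes = 64,000 samples/s × 2,688 s × 2 bytes/sample × 4 ch = 1,376,256,000 bytes.
1,376,256,000 / 1,000,000,000 = 1.38 GB.

1.38 GB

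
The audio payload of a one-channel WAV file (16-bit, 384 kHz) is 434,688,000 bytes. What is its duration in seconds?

566 seconds

Byte rate = 384,000 × 2 × 1 = 768,000 bytes/s.
Duration = 434,688,000 / 768,000 = 566 s.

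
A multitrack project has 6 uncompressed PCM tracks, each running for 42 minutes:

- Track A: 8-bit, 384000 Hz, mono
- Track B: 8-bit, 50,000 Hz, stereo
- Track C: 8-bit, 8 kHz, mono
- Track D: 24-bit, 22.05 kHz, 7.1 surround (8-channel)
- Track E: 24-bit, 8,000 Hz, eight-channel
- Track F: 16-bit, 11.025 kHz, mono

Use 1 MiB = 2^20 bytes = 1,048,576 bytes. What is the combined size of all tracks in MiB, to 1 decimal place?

42 minutes = 2,520 s.
Track A: 384,000 × 2,520 × 1 × 1 = 967,680,000 bytes.
Track B: 50,000 × 2,520 × 1 × 2 = 252,000,000 bytes.
Track C: 8,000 × 2,520 × 1 × 1 = 20,160,000 bytes.
Track D: 22,050 × 2,520 × 3 × 8 = 1,333,584,000 bytes.
Track E: 8,000 × 2,520 × 3 × 8 = 483,840,000 bytes.
Track F: 11,025 × 2,520 × 2 × 1 = 55,566,000 bytes.
Total = 3,112,830,000 bytes = 2968.6 MiB.

2968.6 MiB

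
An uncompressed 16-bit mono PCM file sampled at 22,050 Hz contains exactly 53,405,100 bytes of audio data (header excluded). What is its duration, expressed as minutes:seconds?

Byte rate = 22,050 × 2 × 1 = 44,100 bytes/s.
Duration = 53,405,100 / 44,100 = 1,211 s.
1,211 s = 20:11.

20:11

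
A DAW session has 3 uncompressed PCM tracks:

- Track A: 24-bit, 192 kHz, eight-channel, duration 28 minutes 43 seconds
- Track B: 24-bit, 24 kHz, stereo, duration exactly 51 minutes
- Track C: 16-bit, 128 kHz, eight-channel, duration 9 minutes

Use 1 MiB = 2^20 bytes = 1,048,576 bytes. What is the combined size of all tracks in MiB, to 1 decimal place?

Track A: 28 minutes 43 seconds = 1,723 s; 192,000 × 1,723 × 3 × 8 = 7,939,584,000 bytes.
Track B: exactly 51 minutes = 3,060 s; 24,000 × 3,060 × 3 × 2 = 440,640,000 bytes.
Track C: 9 minutes = 540 s; 128,000 × 540 × 2 × 8 = 1,105,920,000 bytes.
Total = 9,486,144,000 bytes = 9046.7 MiB.

9046.7 MiB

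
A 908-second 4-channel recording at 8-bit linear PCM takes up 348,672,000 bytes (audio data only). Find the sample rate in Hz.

96,000 Hz

Bytes = sample_rate × seconds × bytes_per_sample × channels.
sample_rate = 348,672,000 / (908 × 1 × 4) = 348,672,000 / 3,632 = 96,000 Hz.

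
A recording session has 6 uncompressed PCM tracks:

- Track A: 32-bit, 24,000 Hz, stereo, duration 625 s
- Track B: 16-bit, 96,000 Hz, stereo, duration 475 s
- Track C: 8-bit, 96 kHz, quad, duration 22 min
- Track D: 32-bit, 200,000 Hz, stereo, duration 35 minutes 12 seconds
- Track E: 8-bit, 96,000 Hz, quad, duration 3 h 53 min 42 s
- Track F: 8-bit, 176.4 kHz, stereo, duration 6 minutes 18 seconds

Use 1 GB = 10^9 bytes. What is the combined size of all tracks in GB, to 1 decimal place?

9.7 GB

Track A: 24,000 × 625 × 4 × 2 = 120,000,000 bytes.
Track B: 96,000 × 475 × 2 × 2 = 182,400,000 bytes.
Track C: 22 min = 1,320 s; 96,000 × 1,320 × 1 × 4 = 506,880,000 bytes.
Track D: 35 minutes 12 seconds = 2,112 s; 200,000 × 2,112 × 4 × 2 = 3,379,200,000 bytes.
Track E: 3 h 53 min 42 s = 14,022 s; 96,000 × 14,022 × 1 × 4 = 5,384,448,000 bytes.
Track F: 6 minutes 18 seconds = 378 s; 176,400 × 378 × 1 × 2 = 133,358,400 bytes.
Total = 9,706,286,400 bytes = 9.7 GB.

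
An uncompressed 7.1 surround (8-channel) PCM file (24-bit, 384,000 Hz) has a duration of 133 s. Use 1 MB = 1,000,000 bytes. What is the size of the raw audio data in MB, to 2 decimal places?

1225.73 MB

Bytes = 384,000 samples/s × 133 s × 3 bytes/sample × 8 ch = 1,225,728,000 bytes.
1,225,728,000 / 1,000,000 = 1225.73 MB.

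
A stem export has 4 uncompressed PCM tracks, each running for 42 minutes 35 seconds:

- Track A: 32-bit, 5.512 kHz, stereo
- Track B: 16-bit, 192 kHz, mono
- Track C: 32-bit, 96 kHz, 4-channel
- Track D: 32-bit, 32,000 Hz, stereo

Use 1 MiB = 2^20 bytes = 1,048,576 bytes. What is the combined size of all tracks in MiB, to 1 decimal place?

5409.6 MiB

42 minutes 35 seconds = 2,555 s.
Track A: 5,512 × 2,555 × 4 × 2 = 112,665,280 bytes.
Track B: 192,000 × 2,555 × 2 × 1 = 981,120,000 bytes.
Track C: 96,000 × 2,555 × 4 × 4 = 3,924,480,000 bytes.
Track D: 32,000 × 2,555 × 4 × 2 = 654,080,000 bytes.
Total = 5,672,345,280 bytes = 5409.6 MiB.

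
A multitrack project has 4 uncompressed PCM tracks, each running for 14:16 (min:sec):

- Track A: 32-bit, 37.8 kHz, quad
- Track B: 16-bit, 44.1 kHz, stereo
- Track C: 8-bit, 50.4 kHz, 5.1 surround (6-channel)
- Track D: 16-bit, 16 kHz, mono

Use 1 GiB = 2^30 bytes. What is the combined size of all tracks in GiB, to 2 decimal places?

14:16 (min:sec) = 856 s.
Track A: 37,800 × 856 × 4 × 4 = 517,708,800 bytes.
Track B: 44,100 × 856 × 2 × 2 = 150,998,400 bytes.
Track C: 50,400 × 856 × 1 × 6 = 258,854,400 bytes.
Track D: 16,000 × 856 × 2 × 1 = 27,392,000 bytes.
Total = 954,953,600 bytes = 0.89 GiB.

0.89 GiB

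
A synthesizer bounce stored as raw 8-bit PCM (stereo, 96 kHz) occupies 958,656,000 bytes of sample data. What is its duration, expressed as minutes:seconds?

Byte rate = 96,000 × 1 × 2 = 192,000 bytes/s.
Duration = 958,656,000 / 192,000 = 4,993 s.
4,993 s = 83:13.

83:13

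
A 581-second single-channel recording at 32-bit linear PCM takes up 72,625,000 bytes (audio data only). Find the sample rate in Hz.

Bytes = sample_rate × seconds × bytes_per_sample × channels.
sample_rate = 72,625,000 / (581 × 4 × 1) = 72,625,000 / 2,324 = 31,250 Hz.

31,250 Hz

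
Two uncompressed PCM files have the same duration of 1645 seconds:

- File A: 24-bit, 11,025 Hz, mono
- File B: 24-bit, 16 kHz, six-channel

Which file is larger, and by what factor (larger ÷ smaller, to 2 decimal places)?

File A: 11,025 × 3 × 1 = 33,075 bytes/s.
File B: 16,000 × 3 × 6 = 288,000 bytes/s.
File B is larger; ratio = 473,760,000 / 54,408,375 = 8.71.

File B, by a factor of 8.71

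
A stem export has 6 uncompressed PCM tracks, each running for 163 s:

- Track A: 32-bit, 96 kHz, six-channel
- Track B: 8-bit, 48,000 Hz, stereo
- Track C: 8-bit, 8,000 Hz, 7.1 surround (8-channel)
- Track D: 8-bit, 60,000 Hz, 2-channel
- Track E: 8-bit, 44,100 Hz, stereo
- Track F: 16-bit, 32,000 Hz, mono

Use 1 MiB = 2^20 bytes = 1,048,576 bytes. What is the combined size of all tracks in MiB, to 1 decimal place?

425.3 MiB

Track A: 96,000 × 163 × 4 × 6 = 375,552,000 bytes.
Track B: 48,000 × 163 × 1 × 2 = 15,648,000 bytes.
Track C: 8,000 × 163 × 1 × 8 = 10,432,000 bytes.
Track D: 60,000 × 163 × 1 × 2 = 19,560,000 bytes.
Track E: 44,100 × 163 × 1 × 2 = 14,376,600 bytes.
Track F: 32,000 × 163 × 2 × 1 = 10,432,000 bytes.
Total = 446,000,600 bytes = 425.3 MiB.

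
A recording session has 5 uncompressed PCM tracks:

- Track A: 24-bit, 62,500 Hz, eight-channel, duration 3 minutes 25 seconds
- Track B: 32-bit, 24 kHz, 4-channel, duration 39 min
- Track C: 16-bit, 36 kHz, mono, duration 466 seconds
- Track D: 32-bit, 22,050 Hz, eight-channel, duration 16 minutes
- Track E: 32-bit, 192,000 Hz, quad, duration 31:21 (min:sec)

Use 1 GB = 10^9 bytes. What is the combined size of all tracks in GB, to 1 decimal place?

Track A: 3 minutes 25 seconds = 205 s; 62,500 × 205 × 3 × 8 = 307,500,000 bytes.
Track B: 39 min = 2,340 s; 24,000 × 2,340 × 4 × 4 = 898,560,000 bytes.
Track C: 36,000 × 466 × 2 × 1 = 33,552,000 bytes.
Track D: 16 minutes = 960 s; 22,050 × 960 × 4 × 8 = 677,376,000 bytes.
Track E: 31:21 (min:sec) = 1,881 s; 192,000 × 1,881 × 4 × 4 = 5,778,432,000 bytes.
Total = 7,695,420,000 bytes = 7.7 GB.

7.7 GB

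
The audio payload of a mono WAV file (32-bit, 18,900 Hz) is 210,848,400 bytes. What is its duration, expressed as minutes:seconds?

46:29

Byte rate = 18,900 × 4 × 1 = 75,600 bytes/s.
Duration = 210,848,400 / 75,600 = 2,789 s.
2,789 s = 46:29.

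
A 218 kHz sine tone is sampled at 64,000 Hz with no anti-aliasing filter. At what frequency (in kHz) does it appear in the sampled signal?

26 kHz

Nyquist = 64,000/2 = 32,000 Hz; 218,000 Hz exceeds it.
Alias = |218,000 − 3×64,000| = |218,000 − 192,000| = 26,000 Hz = 26 kHz.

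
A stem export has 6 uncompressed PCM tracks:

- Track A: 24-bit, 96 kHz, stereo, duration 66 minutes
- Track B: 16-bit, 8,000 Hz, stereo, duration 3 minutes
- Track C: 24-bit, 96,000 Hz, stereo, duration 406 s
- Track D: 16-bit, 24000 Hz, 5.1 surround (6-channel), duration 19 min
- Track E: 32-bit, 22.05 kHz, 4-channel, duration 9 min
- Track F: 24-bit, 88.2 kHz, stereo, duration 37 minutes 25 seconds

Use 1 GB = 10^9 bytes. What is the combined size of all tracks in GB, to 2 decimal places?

Track A: 66 minutes = 3,960 s; 96,000 × 3,960 × 3 × 2 = 2,280,960,000 bytes.
Track B: 3 minutes = 180 s; 8,000 × 180 × 2 × 2 = 5,760,000 bytes.
Track C: 96,000 × 406 × 3 × 2 = 233,856,000 bytes.
Track D: 19 min = 1,140 s; 24,000 × 1,140 × 2 × 6 = 328,320,000 bytes.
Track E: 9 min = 540 s; 22,050 × 540 × 4 × 4 = 190,512,000 bytes.
Track F: 37 minutes 25 seconds = 2,245 s; 88,200 × 2,245 × 3 × 2 = 1,188,054,000 bytes.
Total = 4,227,462,000 bytes = 4.23 GB.

4.23 GB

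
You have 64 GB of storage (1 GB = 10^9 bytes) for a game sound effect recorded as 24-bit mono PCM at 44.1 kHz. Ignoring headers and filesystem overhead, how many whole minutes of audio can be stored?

Uncompressed byte rate = 44,100 × 3 × 1 = 132,300 bytes/s.
Capacity = 64 × 1,000,000,000 = 64,000,000,000 bytes.
64,000,000,000 / 132,300 ≈ 483749.06 s → 8,062 minutes.

8,062 minutes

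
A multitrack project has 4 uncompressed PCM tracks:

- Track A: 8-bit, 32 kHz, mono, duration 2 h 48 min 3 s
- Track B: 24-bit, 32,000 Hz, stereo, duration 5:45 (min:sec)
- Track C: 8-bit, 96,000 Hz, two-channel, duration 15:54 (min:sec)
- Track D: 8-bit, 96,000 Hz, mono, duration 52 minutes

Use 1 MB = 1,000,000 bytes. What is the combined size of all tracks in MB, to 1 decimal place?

Track A: 2 h 48 min 3 s = 10,083 s; 32,000 × 10,083 × 1 × 1 = 322,656,000 bytes.
Track B: 5:45 (min:sec) = 345 s; 32,000 × 345 × 3 × 2 = 66,240,000 bytes.
Track C: 15:54 (min:sec) = 954 s; 96,000 × 954 × 1 × 2 = 183,168,000 bytes.
Track D: 52 minutes = 3,120 s; 96,000 × 3,120 × 1 × 1 = 299,520,000 bytes.
Total = 871,584,000 bytes = 871.6 MB.

871.6 MB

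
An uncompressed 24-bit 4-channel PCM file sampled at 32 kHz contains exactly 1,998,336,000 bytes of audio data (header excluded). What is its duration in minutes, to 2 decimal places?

86.73 minutes

Byte rate = 32,000 × 3 × 4 = 384,000 bytes/s.
Duration = 1,998,336,000 / 384,000 = 5,204 s.
5,204 s / 60 = 86.73 minutes.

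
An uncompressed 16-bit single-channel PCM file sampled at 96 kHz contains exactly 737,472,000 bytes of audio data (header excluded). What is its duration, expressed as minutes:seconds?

Byte rate = 96,000 × 2 × 1 = 192,000 bytes/s.
Duration = 737,472,000 / 192,000 = 3,841 s.
3,841 s = 64:01.

64:01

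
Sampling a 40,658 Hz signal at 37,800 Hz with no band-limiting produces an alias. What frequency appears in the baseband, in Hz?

2,858 Hz

Nyquist = 37,800/2 = 18,900 Hz; 40,658 Hz exceeds it.
Alias = |40,658 − 1×37,800| = |40,658 − 37,800| = 2,858 Hz.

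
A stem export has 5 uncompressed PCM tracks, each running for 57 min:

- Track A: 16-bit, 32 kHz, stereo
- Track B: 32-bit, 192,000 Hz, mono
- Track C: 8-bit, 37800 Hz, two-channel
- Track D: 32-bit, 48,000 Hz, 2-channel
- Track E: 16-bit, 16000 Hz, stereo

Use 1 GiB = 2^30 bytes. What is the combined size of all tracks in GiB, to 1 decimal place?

57 min = 3,420 s.
Track A: 32,000 × 3,420 × 2 × 2 = 437,760,000 bytes.
Track B: 192,000 × 3,420 × 4 × 1 = 2,626,560,000 bytes.
Track C: 37,800 × 3,420 × 1 × 2 = 258,552,000 bytes.
Track D: 48,000 × 3,420 × 4 × 2 = 1,313,280,000 bytes.
Track E: 16,000 × 3,420 × 2 × 2 = 218,880,000 bytes.
Total = 4,855,032,000 bytes = 4.5 GiB.

4.5 GiB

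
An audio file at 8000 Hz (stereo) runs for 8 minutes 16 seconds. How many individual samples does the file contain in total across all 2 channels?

7,936,000 samples

8 minutes 16 seconds = 496 s.
8,000 × 496 s × 2 ch = 7,936,000 samples.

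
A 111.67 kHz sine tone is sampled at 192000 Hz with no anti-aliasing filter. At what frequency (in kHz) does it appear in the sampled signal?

Nyquist = 192,000/2 = 96,000 Hz; 111,670 Hz exceeds it.
Alias = |111,670 − 1×192,000| = |111,670 − 192,000| = 80,330 Hz = 80.33 kHz.

80.33 kHz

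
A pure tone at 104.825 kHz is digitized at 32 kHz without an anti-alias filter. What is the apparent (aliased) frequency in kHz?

8.825 kHz

Nyquist = 32,000/2 = 16,000 Hz; 104,825 Hz exceeds it.
Alias = |104,825 − 3×32,000| = |104,825 − 96,000| = 8,825 Hz = 8.825 kHz.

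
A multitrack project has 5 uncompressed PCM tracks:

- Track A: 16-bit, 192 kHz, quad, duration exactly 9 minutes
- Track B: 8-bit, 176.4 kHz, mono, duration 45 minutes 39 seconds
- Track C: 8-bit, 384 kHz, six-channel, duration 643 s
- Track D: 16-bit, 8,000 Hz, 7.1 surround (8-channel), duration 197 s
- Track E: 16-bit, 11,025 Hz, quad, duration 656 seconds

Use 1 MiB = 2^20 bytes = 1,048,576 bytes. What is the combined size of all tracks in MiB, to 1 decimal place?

Track A: exactly 9 minutes = 540 s; 192,000 × 540 × 2 × 4 = 829,440,000 bytes.
Track B: 45 minutes 39 seconds = 2,739 s; 176,400 × 2,739 × 1 × 1 = 483,159,600 bytes.
Track C: 384,000 × 643 × 1 × 6 = 1,481,472,000 bytes.
Track D: 8,000 × 197 × 2 × 8 = 25,216,000 bytes.
Track E: 11,025 × 656 × 2 × 4 = 57,859,200 bytes.
Total = 2,877,146,800 bytes = 2743.9 MiB.

2743.9 MiB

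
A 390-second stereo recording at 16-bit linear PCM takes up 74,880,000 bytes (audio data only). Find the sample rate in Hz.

48,000 Hz

Bytes = sample_rate × seconds × bytes_per_sample × channels.
sample_rate = 74,880,000 / (390 × 2 × 2) = 74,880,000 / 1,560 = 48,000 Hz.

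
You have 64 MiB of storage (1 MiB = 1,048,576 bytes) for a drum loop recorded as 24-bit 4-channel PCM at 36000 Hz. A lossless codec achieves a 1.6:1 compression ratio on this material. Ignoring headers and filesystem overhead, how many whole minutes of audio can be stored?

4 minutes

Uncompressed byte rate = 36,000 × 3 × 4 = 432,000 bytes/s.
After 1.6:1 compression, effective rate ≈ 270000 bytes/s.
Capacity = 64 × 1,048,576 = 67,108,864 bytes.
67,108,864 / effective rate ≈ 248.55 s → 4 minutes.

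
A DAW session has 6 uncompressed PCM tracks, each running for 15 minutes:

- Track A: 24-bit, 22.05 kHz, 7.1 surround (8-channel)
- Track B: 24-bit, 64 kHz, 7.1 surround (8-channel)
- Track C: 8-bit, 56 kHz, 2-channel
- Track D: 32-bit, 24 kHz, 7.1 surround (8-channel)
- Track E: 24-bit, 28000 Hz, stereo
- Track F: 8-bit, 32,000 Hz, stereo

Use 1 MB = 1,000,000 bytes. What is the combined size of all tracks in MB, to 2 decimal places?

15 minutes = 900 s.
Track A: 22,050 × 900 × 3 × 8 = 476,280,000 bytes.
Track B: 64,000 × 900 × 3 × 8 = 1,382,400,000 bytes.
Track C: 56,000 × 900 × 1 × 2 = 100,800,000 bytes.
Track D: 24,000 × 900 × 4 × 8 = 691,200,000 bytes.
Track E: 28,000 × 900 × 3 × 2 = 151,200,000 bytes.
Track F: 32,000 × 900 × 1 × 2 = 57,600,000 bytes.
Total = 2,859,480,000 bytes = 2859.48 MB.

2859.48 MB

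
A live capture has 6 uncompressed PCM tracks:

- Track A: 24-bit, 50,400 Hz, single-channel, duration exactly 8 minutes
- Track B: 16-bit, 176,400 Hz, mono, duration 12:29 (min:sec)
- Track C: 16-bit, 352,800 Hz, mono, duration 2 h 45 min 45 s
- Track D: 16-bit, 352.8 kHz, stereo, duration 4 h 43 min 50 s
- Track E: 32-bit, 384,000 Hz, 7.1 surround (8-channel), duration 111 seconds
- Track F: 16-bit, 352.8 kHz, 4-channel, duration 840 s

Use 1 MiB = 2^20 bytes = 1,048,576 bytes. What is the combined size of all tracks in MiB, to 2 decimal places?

33494.51 MiB

Track A: exactly 8 minutes = 480 s; 50,400 × 480 × 3 × 1 = 72,576,000 bytes.
Track B: 12:29 (min:sec) = 749 s; 176,400 × 749 × 2 × 1 = 264,247,200 bytes.
Track C: 2 h 45 min 45 s = 9,945 s; 352,800 × 9,945 × 2 × 1 = 7,017,192,000 bytes.
Track D: 4 h 43 min 50 s = 17,030 s; 352,800 × 17,030 × 2 × 2 = 24,032,736,000 bytes.
Track E: 384,000 × 111 × 4 × 8 = 1,363,968,000 bytes.
Track F: 352,800 × 840 × 2 × 4 = 2,370,816,000 bytes.
Total = 35,121,535,200 bytes = 33494.51 MiB.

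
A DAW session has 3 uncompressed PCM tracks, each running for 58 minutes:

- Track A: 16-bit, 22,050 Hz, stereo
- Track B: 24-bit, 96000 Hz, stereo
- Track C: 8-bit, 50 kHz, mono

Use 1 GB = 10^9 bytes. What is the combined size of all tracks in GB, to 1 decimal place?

2.5 GB

58 minutes = 3,480 s.
Track A: 22,050 × 3,480 × 2 × 2 = 306,936,000 bytes.
Track B: 96,000 × 3,480 × 3 × 2 = 2,004,480,000 bytes.
Track C: 50,000 × 3,480 × 1 × 1 = 174,000,000 bytes.
Total = 2,485,416,000 bytes = 2.5 GB.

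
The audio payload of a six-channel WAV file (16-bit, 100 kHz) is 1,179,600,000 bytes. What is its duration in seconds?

983 seconds

Byte rate = 100,000 × 2 × 6 = 1,200,000 bytes/s.
Duration = 1,179,600,000 / 1,200,000 = 983 s.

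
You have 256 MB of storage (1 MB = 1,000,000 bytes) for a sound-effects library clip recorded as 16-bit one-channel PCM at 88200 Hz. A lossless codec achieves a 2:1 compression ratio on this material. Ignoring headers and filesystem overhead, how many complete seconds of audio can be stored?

2,902 seconds

Uncompressed byte rate = 88,200 × 2 × 1 = 176,400 bytes/s.
After 2:1 compression, effective rate ≈ 88200 bytes/s.
Capacity = 256 × 1,000,000 = 256,000,000 bytes.
256,000,000 / effective rate ≈ 2902.49 s → 2,902 seconds.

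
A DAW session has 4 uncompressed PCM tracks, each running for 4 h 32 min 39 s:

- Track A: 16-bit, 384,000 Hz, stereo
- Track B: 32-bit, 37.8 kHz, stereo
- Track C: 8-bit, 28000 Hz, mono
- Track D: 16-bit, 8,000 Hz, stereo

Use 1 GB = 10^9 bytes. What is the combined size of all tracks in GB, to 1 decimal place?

4 h 32 min 39 s = 16,359 s.
Track A: 384,000 × 16,359 × 2 × 2 = 25,127,424,000 bytes.
Track B: 37,800 × 16,359 × 4 × 2 = 4,946,961,600 bytes.
Track C: 28,000 × 16,359 × 1 × 1 = 458,052,000 bytes.
Track D: 8,000 × 16,359 × 2 × 2 = 523,488,000 bytes.
Total = 31,055,925,600 bytes = 31.1 GB.

31.1 GB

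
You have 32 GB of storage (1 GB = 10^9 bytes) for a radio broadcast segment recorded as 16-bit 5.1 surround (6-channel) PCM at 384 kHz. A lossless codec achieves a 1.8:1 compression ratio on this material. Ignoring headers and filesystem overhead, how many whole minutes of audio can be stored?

Uncompressed byte rate = 384,000 × 2 × 6 = 4,608,000 bytes/s.
After 1.8:1 compression, effective rate ≈ 2560000 bytes/s.
Capacity = 32 × 1,000,000,000 = 32,000,000,000 bytes.
32,000,000,000 / effective rate ≈ 12500 s → 208 minutes.

208 minutes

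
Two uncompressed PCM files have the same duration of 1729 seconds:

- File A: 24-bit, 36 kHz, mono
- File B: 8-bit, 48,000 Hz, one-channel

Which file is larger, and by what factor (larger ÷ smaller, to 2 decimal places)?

File A: 36,000 × 3 × 1 = 108,000 bytes/s.
File B: 48,000 × 1 × 1 = 48,000 bytes/s.
File A is larger; ratio = 186,732,000 / 82,992,000 = 2.25.

File A, by a factor of 2.25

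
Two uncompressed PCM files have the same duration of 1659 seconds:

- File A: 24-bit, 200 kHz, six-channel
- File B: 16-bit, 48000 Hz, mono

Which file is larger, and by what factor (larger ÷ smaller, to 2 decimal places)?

File A, by a factor of 37.50

File A: 200,000 × 3 × 6 = 3,600,000 bytes/s.
File B: 48,000 × 2 × 1 = 96,000 bytes/s.
File A is larger; ratio = 5,972,400,000 / 159,264,000 = 37.50.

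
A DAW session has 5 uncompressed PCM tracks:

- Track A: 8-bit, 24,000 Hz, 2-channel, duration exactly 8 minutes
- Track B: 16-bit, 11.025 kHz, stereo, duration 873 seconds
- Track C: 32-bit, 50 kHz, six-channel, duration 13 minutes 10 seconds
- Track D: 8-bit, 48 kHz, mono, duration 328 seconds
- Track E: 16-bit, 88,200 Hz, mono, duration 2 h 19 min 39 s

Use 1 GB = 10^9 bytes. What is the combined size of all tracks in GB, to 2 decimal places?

Track A: exactly 8 minutes = 480 s; 24,000 × 480 × 1 × 2 = 23,040,000 bytes.
Track B: 11,025 × 873 × 2 × 2 = 38,499,300 bytes.
Track C: 13 minutes 10 seconds = 790 s; 50,000 × 790 × 4 × 6 = 948,000,000 bytes.
Track D: 48,000 × 328 × 1 × 1 = 15,744,000 bytes.
Track E: 2 h 19 min 39 s = 8,379 s; 88,200 × 8,379 × 2 × 1 = 1,478,055,600 bytes.
Total = 2,503,338,900 bytes = 2.50 GB.

2.50 GB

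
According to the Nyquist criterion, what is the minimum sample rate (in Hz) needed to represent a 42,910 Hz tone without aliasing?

85,820 Hz

Minimum sample rate = 2 × 42,910 Hz = 85,820 Hz.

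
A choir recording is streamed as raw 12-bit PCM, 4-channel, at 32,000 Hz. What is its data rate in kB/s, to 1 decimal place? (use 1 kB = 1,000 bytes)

192.0 kB/s

Bit rate = 32,000 × 12 × 4 = 1,536,000 bits/s.
1,536,000 / 8 = 192,000 B/s = 192.0 kB/s.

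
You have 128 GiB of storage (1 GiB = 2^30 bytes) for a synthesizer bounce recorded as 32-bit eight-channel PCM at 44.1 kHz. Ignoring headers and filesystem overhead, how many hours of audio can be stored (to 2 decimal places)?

27.05 hours

Uncompressed byte rate = 44,100 × 4 × 8 = 1,411,200 bytes/s.
Capacity = 128 × 1,073,741,824 = 137,438,953,472 bytes.
137,438,953,472 / 1,411,200 ≈ 97391.55 s → 27.05 hours.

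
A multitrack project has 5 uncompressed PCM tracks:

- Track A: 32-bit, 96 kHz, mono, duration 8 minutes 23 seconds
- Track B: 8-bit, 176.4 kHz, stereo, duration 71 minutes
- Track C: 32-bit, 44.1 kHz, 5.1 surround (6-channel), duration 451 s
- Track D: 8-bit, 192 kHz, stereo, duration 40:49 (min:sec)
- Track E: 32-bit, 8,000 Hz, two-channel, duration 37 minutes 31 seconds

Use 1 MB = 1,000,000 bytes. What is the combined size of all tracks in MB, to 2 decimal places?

3257.90 MB

Track A: 8 minutes 23 seconds = 503 s; 96,000 × 503 × 4 × 1 = 193,152,000 bytes.
Track B: 71 minutes = 4,260 s; 176,400 × 4,260 × 1 × 2 = 1,502,928,000 bytes.
Track C: 44,100 × 451 × 4 × 6 = 477,338,400 bytes.
Track D: 40:49 (min:sec) = 2,449 s; 192,000 × 2,449 × 1 × 2 = 940,416,000 bytes.
Track E: 37 minutes 31 seconds = 2,251 s; 8,000 × 2,251 × 4 × 2 = 144,064,000 bytes.
Total = 3,257,898,400 bytes = 3257.90 MB.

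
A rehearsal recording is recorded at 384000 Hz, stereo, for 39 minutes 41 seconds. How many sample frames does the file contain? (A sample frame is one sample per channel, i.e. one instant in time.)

914,304,000 sample frames

39 minutes 41 seconds = 2,381 s.
384,000 samples/s × 2,381 s = 914,304,000 frames.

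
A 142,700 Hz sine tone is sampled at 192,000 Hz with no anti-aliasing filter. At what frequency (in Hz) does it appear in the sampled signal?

Nyquist = 192,000/2 = 96,000 Hz; 142,700 Hz exceeds it.
Alias = |142,700 − 1×192,000| = |142,700 − 192,000| = 49,300 Hz.

49,300 Hz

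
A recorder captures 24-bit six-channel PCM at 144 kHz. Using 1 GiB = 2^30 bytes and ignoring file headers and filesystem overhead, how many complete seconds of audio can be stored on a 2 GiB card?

828 seconds

Uncompressed byte rate = 144,000 × 3 × 6 = 2,592,000 bytes/s.
Capacity = 2 × 1,073,741,824 = 2,147,483,648 bytes.
2,147,483,648 / 2,592,000 ≈ 828.5 s → 828 seconds.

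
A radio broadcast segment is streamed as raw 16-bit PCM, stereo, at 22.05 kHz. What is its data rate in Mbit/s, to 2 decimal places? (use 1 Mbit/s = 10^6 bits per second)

Bit rate = 22,050 × 16 × 2 = 705,600 bits/s.
= 0.71 Mbit/s.

0.71 Mbit/s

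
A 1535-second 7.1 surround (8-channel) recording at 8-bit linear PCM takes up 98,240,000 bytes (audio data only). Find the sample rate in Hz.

Bytes = sample_rate × seconds × bytes_per_sample × channels.
sample_rate = 98,240,000 / (1,535 × 1 × 8) = 98,240,000 / 12,280 = 8,000 Hz.

8,000 Hz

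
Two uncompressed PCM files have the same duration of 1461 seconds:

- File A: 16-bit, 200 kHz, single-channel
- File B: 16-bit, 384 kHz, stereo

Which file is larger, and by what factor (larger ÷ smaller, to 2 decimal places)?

File A: 200,000 × 2 × 1 = 400,000 bytes/s.
File B: 384,000 × 2 × 2 = 1,536,000 bytes/s.
File B is larger; ratio = 2,244,096,000 / 584,400,000 = 3.84.

File B, by a factor of 3.84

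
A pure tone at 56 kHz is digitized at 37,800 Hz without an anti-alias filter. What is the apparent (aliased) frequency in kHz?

Nyquist = 37,800/2 = 18,900 Hz; 56,000 Hz exceeds it.
Alias = |56,000 − 1×37,800| = |56,000 − 37,800| = 18,200 Hz = 18.2 kHz.

18.2 kHz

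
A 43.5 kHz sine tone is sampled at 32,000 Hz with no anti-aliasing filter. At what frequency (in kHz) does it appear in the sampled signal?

Nyquist = 32,000/2 = 16,000 Hz; 43,500 Hz exceeds it.
Alias = |43,500 − 1×32,000| = |43,500 − 32,000| = 11,500 Hz = 11.5 kHz.

11.5 kHz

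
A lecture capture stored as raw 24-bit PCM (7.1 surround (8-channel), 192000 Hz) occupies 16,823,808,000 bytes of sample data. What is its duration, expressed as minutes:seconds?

60:51

Byte rate = 192,000 × 3 × 8 = 4,608,000 bytes/s.
Duration = 16,823,808,000 / 4,608,000 = 3,651 s.
3,651 s = 60:51.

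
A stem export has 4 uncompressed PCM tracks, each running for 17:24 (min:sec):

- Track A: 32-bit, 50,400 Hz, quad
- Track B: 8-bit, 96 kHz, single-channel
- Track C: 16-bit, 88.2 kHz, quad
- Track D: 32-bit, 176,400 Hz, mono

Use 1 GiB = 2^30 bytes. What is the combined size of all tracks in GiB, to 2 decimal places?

17:24 (min:sec) = 1,044 s.
Track A: 50,400 × 1,044 × 4 × 4 = 841,881,600 bytes.
Track B: 96,000 × 1,044 × 1 × 1 = 100,224,000 bytes.
Track C: 88,200 × 1,044 × 2 × 4 = 736,646,400 bytes.
Track D: 176,400 × 1,044 × 4 × 1 = 736,646,400 bytes.
Total = 2,415,398,400 bytes = 2.25 GiB.

2.25 GiB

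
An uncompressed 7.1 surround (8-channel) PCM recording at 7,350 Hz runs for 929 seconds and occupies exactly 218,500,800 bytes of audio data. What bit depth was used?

32 bits

Bytes per sample = 218,500,800 / (7,350 × 929 × 8) = 218,500,800 / 54,625,200 = 4.
Bit depth = 4 × 8 = 32 bits.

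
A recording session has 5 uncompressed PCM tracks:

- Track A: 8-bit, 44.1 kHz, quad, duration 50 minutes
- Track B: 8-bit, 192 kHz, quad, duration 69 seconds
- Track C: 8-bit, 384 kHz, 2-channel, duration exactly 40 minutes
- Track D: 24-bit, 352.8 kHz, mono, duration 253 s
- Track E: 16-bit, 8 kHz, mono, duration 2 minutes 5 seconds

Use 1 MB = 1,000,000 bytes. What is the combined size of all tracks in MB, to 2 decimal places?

Track A: 50 minutes = 3,000 s; 44,100 × 3,000 × 1 × 4 = 529,200,000 bytes.
Track B: 192,000 × 69 × 1 × 4 = 52,992,000 bytes.
Track C: exactly 40 minutes = 2,400 s; 384,000 × 2,400 × 1 × 2 = 1,843,200,000 bytes.
Track D: 352,800 × 253 × 3 × 1 = 267,775,200 bytes.
Track E: 2 minutes 5 seconds = 125 s; 8,000 × 125 × 2 × 1 = 2,000,000 bytes.
Total = 2,695,167,200 bytes = 2695.17 MB.

2695.17 MB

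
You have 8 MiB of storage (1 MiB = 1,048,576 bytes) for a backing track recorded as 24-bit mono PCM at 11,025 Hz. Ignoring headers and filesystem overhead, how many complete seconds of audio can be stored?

253 seconds

Uncompressed byte rate = 11,025 × 3 × 1 = 33,075 bytes/s.
Capacity = 8 × 1,048,576 = 8,388,608 bytes.
8,388,608 / 33,075 ≈ 253.62 s → 253 seconds.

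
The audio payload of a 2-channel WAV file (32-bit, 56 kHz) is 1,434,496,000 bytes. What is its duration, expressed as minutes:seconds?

53:22

Byte rate = 56,000 × 4 × 2 = 448,000 bytes/s.
Duration = 1,434,496,000 / 448,000 = 3,202 s.
3,202 s = 53:22.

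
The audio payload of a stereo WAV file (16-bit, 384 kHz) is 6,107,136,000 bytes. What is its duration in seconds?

3,976 seconds

Byte rate = 384,000 × 2 × 2 = 1,536,000 bytes/s.
Duration = 6,107,136,000 / 1,536,000 = 3,976 s.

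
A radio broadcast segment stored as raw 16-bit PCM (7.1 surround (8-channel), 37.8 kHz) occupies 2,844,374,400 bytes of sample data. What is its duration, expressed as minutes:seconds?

78:23

Byte rate = 37,800 × 2 × 8 = 604,800 bytes/s.
Duration = 2,844,374,400 / 604,800 = 4,703 s.
4,703 s = 78:23.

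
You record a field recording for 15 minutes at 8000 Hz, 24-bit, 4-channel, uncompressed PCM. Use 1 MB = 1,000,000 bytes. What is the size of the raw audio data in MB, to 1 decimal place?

Duration = 15 minutes = 900 s.
Bytes = 8,000 samples/s × 900 s × 3 bytes/sample × 4 ch = 86,400,000 bytes.
86,400,000 / 1,000,000 = 86.4 MB.

86.4 MB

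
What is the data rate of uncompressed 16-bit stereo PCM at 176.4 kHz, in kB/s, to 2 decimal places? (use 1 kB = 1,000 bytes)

705.60 kB/s

Bit rate = 176,400 × 16 × 2 = 5,644,800 bits/s.
5,644,800 / 8 = 705,600 B/s = 705.60 kB/s.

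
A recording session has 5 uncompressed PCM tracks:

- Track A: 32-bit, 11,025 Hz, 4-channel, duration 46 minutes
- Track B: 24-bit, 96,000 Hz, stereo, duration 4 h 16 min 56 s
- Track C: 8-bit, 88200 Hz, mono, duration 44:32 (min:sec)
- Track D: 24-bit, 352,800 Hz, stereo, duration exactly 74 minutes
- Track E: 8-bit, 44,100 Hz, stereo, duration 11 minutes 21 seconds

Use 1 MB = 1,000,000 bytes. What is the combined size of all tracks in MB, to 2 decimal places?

Track A: 46 minutes = 2,760 s; 11,025 × 2,760 × 4 × 4 = 486,864,000 bytes.
Track B: 4 h 16 min 56 s = 15,416 s; 96,000 × 15,416 × 3 × 2 = 8,879,616,000 bytes.
Track C: 44:32 (min:sec) = 2,672 s; 88,200 × 2,672 × 1 × 1 = 235,670,400 bytes.
Track D: exactly 74 minutes = 4,440 s; 352,800 × 4,440 × 3 × 2 = 9,398,592,000 bytes.
Track E: 11 minutes 21 seconds = 681 s; 44,100 × 681 × 1 × 2 = 60,064,200 bytes.
Total = 19,060,806,600 bytes = 19060.81 MB.

19060.81 MB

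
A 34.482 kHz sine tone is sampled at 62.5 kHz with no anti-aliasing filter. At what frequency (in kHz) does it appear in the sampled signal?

Nyquist = 62,500/2 = 31,250 Hz; 34,482 Hz exceeds it.
Alias = |34,482 − 1×62,500| = |34,482 − 62,500| = 28,018 Hz = 28.018 kHz.

28.018 kHz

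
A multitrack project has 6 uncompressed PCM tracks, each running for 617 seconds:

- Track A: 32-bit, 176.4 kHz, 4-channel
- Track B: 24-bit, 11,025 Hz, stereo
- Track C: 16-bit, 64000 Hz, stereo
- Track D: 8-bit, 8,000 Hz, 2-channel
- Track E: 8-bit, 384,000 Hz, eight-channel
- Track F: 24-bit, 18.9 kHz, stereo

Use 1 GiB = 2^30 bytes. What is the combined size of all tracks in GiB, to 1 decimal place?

3.6 GiB

Track A: 176,400 × 617 × 4 × 4 = 1,741,420,800 bytes.
Track B: 11,025 × 617 × 3 × 2 = 40,814,550 bytes.
Track C: 64,000 × 617 × 2 × 2 = 157,952,000 bytes.
Track D: 8,000 × 617 × 1 × 2 = 9,872,000 bytes.
Track E: 384,000 × 617 × 1 × 8 = 1,895,424,000 bytes.
Track F: 18,900 × 617 × 3 × 2 = 69,967,800 bytes.
Total = 3,915,451,150 bytes = 3.6 GiB.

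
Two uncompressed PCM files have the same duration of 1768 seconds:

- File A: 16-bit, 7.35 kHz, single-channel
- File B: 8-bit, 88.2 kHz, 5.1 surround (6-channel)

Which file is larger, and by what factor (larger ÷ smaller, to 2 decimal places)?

File A: 7,350 × 2 × 1 = 14,700 bytes/s.
File B: 88,200 × 1 × 6 = 529,200 bytes/s.
File B is larger; ratio = 935,625,600 / 25,989,600 = 36.00.

File B, by a factor of 36.00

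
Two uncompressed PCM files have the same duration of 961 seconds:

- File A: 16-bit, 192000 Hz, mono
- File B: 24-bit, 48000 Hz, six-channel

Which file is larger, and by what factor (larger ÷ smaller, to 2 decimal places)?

File B, by a factor of 2.25

File A: 192,000 × 2 × 1 = 384,000 bytes/s.
File B: 48,000 × 3 × 6 = 864,000 bytes/s.
File B is larger; ratio = 830,304,000 / 369,024,000 = 2.25.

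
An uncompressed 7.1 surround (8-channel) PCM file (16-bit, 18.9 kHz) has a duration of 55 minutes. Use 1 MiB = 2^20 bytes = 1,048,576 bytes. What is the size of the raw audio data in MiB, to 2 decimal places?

951.69 MiB

Duration = 55 minutes = 3,300 s.
Bytes = 18,900 samples/s × 3,300 s × 2 bytes/sample × 8 ch = 997,920,000 bytes.
997,920,000 / 1,048,576 = 951.69 MiB.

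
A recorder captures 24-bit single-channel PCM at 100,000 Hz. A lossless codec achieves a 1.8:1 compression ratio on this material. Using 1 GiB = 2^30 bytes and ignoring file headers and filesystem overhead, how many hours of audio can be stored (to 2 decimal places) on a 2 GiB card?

3.58 hours

Uncompressed byte rate = 100,000 × 3 × 1 = 300,000 bytes/s.
After 1.8:1 compression, effective rate ≈ 166666.67 bytes/s.
Capacity = 2 × 1,073,741,824 = 2,147,483,648 bytes.
2,147,483,648 / effective rate ≈ 12884.9 s → 3.58 hours.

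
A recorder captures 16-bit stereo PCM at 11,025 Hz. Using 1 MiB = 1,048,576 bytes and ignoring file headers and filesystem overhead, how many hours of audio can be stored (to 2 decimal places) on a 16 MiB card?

Uncompressed byte rate = 11,025 × 2 × 2 = 44,100 bytes/s.
Capacity = 16 × 1,048,576 = 16,777,216 bytes.
16,777,216 / 44,100 ≈ 380.44 s → 0.11 hours.

0.11 hours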